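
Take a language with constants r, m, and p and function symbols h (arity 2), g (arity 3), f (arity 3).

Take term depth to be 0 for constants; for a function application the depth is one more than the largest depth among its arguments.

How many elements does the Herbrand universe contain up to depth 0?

Write N_k for the number of ground terms of depth ≤ k. A term of depth ≤ k is either a constant or a function symbol applied to arguments of depth ≤ k−1, so N_k = 3 + N_{k-1}^2 + N_{k-1}^3 + N_{k-1}^3.
N_0 = 3

3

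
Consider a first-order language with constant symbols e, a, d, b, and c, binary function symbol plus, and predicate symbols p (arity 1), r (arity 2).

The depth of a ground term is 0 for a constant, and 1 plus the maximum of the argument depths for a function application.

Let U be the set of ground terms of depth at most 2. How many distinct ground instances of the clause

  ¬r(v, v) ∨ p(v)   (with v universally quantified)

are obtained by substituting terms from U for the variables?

905

Ground terms of depth ≤ 2:
  Let N_k = |{terms of depth ≤ k}|. Then N_0 = 5 and N_k = 5 + N_{k-1}^2 for k ≥ 1 (one summand per function symbol, arity giving the exponent).
  N_0 = 5
  N_1 = 5 + 5^2 = 30
  N_2 = 5 + 30^2 = 905
So there are 905 ground terms available for substitution.
The variable v ranges independently over the available ground terms, and distinct assignments produce distinct instances.
Number of ground instances = 905.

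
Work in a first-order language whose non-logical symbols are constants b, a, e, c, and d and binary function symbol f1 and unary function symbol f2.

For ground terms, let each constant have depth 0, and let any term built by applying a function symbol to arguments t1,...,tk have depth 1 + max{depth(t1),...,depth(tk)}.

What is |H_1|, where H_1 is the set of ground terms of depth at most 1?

35

Write N_k for the number of ground terms of depth ≤ k. A term of depth ≤ k is either a constant or a function symbol applied to arguments of depth ≤ k−1, so N_k = 5 + N_{k-1}^2 + N_{k-1}.
N_0 = 5
N_1 = 5 + 5^2 + 5 = 35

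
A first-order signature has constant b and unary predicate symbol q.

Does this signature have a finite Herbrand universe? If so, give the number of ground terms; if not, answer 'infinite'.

There are no function symbols, so the only ground term is the single constant.
The Herbrand universe is {b}, finite with 1 element.

1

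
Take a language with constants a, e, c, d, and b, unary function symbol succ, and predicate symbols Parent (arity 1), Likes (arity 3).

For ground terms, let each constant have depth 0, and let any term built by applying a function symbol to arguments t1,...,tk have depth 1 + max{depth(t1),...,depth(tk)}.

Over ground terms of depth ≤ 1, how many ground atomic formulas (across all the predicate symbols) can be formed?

1010

First count ground terms of depth ≤ 1.
Let N_k count ground terms of depth at most k. Each non-constant term of depth ≤ k is some function symbol applied to depth-≤(k−1) arguments, giving N_k = 5 + N_{k-1}.
N_0 = 5
N_1 = 5 + 5 = 10
So |H| = 10.
A ground atom is a predicate applied to a tuple of terms from H, so the count is the sum over predicates of |H|^arity:
  Parent: 10;  Likes: 10^3 = 1000
Total ground atoms: 10 + 1000 = 1010.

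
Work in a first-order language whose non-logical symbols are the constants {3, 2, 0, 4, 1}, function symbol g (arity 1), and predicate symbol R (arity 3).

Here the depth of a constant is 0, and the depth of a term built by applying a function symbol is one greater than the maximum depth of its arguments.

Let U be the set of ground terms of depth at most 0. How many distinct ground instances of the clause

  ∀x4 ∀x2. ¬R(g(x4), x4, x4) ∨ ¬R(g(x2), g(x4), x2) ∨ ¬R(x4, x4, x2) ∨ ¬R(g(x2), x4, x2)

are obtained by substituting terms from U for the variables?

Ground terms of depth ≤ 0:
  Write N_k for the number of ground terms of depth ≤ k. A term of depth ≤ k is either a constant or a function symbol applied to arguments of depth ≤ k−1, so N_k = 5 + N_{k-1}.
  N_0 = 5
So there are 5 ground terms available for substitution.
Each of x4, x2 ranges independently over the available ground terms, and distinct assignments produce distinct instances.
Number of ground instances = 5^2 = 25.

25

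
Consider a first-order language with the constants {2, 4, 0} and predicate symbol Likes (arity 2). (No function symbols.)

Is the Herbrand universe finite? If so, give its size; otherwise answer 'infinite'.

3

There are no function symbols, so every ground term is one of the 3 constants.
The Herbrand universe is {2, 4, 0}, which is finite with 3 elements.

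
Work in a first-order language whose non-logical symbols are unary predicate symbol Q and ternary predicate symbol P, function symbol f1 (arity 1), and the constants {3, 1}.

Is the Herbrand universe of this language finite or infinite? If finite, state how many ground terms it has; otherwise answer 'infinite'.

infinite

The signature has at least one function symbol (f1, arity 1) and at least one constant (3).
Iterating f1 gives infinitely many distinct ground terms: 3, f1(3), f1(f1(3)), ...
So the Herbrand universe is infinite.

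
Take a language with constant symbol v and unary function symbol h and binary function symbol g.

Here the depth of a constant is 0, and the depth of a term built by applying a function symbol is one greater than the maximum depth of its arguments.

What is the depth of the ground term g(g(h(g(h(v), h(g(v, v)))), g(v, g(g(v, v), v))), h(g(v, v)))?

6

depth(h(v)) = 1 + depth(v) = 1 + 0 = 1
depth(g(v, v)) = 1 + max(0, 0) = 1
depth(h(g(v, v))) = 1 + depth(g(v, v)) = 1 + 1 = 2
depth(g(h(v), h(g(v, v)))) = 1 + max(1, 2) = 3
depth(h(g(h(v), h(g(v, v))))) = 1 + depth(g(h(v), h(g(v, v)))) = 1 + 3 = 4
depth(g(g(v, v), v)) = 1 + max(1, 0) = 2
depth(g(v, g(g(v, v), v))) = 1 + max(0, 2) = 3
depth(g(h(g(h(v), h(g(v, v)))), g(v, g(g(v, v), v)))) = 1 + max(4, 3) = 5
depth(g(g(h(g(h(v), h(g(v, v)))), g(v, g(g(v, v), v))), h(g(v, v)))) = 1 + max(5, 2) = 6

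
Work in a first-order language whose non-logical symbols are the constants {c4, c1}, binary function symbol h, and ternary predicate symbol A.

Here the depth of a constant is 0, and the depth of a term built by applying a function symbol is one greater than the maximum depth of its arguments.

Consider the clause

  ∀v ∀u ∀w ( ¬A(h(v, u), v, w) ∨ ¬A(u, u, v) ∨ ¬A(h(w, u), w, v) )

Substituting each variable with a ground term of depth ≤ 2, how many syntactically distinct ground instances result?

Ground terms of depth ≤ 2:
  Let N_k count ground terms of depth at most k. Each non-constant term of depth ≤ k is some function symbol applied to depth-≤(k−1) arguments, giving N_k = 2 + N_{k-1}^2.
  N_0 = 2
  N_1 = 2 + 2^2 = 6
  N_2 = 2 + 6^2 = 38
So there are 38 ground terms available for substitution.
The clause has 3 distinct variables (v, u, w), each appearing in the body. In the free term algebra distinct substitutions yield syntactically distinct ground instances.
Number of ground instances = 38^3 = 54872.

54872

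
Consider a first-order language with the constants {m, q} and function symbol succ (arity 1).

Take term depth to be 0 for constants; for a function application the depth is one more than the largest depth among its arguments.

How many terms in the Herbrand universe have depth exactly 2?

2

Count level by level. With function symbols succ/1, the terms of depth ≤ k are the 2 constants together with each function applied to depth-≤(k−1) tuples, so N_k = 2 + N_{k-1}.
N_0 = 2
N_1 = 2 + 2 = 4
N_2 = 2 + 4 = 6
Terms of depth exactly 2: N_2 − N_1 = 6 − 4 = 2.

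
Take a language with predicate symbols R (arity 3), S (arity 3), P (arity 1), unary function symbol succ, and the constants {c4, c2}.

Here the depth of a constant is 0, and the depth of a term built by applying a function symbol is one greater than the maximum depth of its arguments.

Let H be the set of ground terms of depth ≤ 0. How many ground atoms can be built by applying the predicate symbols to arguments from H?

First count ground terms of depth ≤ 0.
Count level by level. With function symbols succ/1, the terms of depth ≤ k are the 2 constants together with each function applied to depth-≤(k−1) tuples, so N_k = 2 + N_{k-1}.
N_0 = 2
Explicitly: c4, c2.
So |H| = 2.
A ground atom is a predicate applied to a tuple of terms from H, so the count is the sum over predicates of |H|^arity:
  R: 2^3 = 8;  S: 2^3 = 8;  P: 2
Total ground atoms: 8 + 8 + 2 = 18.

18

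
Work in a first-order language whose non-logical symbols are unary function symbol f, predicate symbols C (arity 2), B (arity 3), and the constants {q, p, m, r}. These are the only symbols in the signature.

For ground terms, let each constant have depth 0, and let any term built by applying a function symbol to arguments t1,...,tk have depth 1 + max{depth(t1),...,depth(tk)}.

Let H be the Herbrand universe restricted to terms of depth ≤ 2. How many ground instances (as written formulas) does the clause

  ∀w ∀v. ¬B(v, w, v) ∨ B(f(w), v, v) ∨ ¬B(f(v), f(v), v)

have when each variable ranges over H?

Ground terms of depth ≤ 2:
  Write N_k for the number of ground terms of depth ≤ k. A term of depth ≤ k is either a constant or a function symbol applied to arguments of depth ≤ k−1, so N_k = 4 + N_{k-1}.
  N_0 = 4
  N_1 = 4 + 4 = 8
  N_2 = 4 + 8 = 12
  Explicitly: q, p, m, r, f(q), f(p), f(m), f(r), f(f(q)), f(f(p)), f(f(m)), f(f(r)).
So there are 12 ground terms available for substitution.
The clause has 2 distinct variables (w, v), each appearing in the body. In the free term algebra distinct substitutions yield syntactically distinct ground instances.
Number of ground instances = 12^2 = 144.

144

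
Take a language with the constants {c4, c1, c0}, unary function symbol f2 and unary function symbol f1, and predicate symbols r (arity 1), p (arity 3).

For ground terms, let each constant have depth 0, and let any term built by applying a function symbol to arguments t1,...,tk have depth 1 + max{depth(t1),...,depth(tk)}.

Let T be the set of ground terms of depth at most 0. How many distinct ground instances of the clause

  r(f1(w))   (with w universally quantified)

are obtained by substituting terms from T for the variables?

3

Ground terms of depth ≤ 0:
  Count level by level. With function symbols f2/1, f1/1, the terms of depth ≤ k are the 3 constants together with each function applied to depth-≤(k−1) tuples, so N_k = 3 + N_{k-1} + N_{k-1}.
  N_0 = 3
So there are 3 ground terms available for substitution.
The body mentions the single quantified variable w; since ground terms form a free algebra, no two substitutions collapse to the same formula.
Number of ground instances = 3.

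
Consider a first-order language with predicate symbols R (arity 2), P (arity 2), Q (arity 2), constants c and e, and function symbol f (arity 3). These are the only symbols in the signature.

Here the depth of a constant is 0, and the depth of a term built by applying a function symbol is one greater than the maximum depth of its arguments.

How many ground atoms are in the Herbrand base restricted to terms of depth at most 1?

First count ground terms of depth ≤ 1.
If N_k denotes the number of depth-≤k ground terms, the 2 constants give N_0 = 2, and each function symbol of arity r contributes N_{k-1}^r new terms at level k: N_k = 2 + N_{k-1}^3.
N_0 = 2
N_1 = 2 + 2^3 = 10
Explicitly: c, e, f(c, c, c), f(c, c, e), f(c, e, c), f(c, e, e), f(e, c, c), f(e, c, e), f(e, e, c), f(e, e, e).
So |H| = 10.
Ground atoms are formed by filling each argument slot of a predicate with a term from H, so an r-ary predicate gives |H|^r atoms:
  R: 10^2 = 100;  P: 10^2 = 100;  Q: 10^2 = 100
Total ground atoms: 100 + 100 + 100 = 300.

300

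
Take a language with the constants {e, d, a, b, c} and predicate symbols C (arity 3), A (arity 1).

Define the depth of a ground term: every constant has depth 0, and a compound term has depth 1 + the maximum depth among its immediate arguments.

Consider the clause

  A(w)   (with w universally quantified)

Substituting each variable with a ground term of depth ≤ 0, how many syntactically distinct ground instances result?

Ground terms of depth ≤ 0:
  With no function symbols every ground term is a constant, so there are exactly 5 ground terms at every depth bound.
  N_0 = 5
So there are 5 ground terms available for substitution.
There is 1 variable to instantiate (w),  occurring in at least one literal, so different choices give different ground instances.
Number of ground instances = 5.

5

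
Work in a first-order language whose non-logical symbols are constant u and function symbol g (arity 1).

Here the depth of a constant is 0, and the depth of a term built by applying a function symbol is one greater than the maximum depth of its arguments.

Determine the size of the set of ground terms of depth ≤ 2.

3

If N_k denotes the number of depth-≤k ground terms, the 1 constant gives N_0 = 1, and each function symbol of arity r contributes N_{k-1}^r new terms at level k: N_k = 1 + N_{k-1}.
N_0 = 1
N_1 = 1 + 1 = 2
N_2 = 1 + 2 = 3
Explicitly: u, g(u), g(g(u)).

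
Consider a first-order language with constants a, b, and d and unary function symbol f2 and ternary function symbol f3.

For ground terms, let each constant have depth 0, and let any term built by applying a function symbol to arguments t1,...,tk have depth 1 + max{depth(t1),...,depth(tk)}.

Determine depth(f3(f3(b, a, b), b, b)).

2

depth(f3(b, a, b)) = 1 + max(0, 0, 0) = 1
depth(f3(f3(b, a, b), b, b)) = 1 + max(1, 0, 0) = 2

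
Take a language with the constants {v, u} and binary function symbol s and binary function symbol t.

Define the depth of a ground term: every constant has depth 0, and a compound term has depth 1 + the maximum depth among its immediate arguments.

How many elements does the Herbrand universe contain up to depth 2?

If N_k denotes the number of depth-≤k ground terms, the 2 constants give N_0 = 2, and each function symbol of arity r contributes N_{k-1}^r new terms at level k: N_k = 2 + N_{k-1}^2 + N_{k-1}^2.
N_0 = 2
N_1 = 2 + 2^2 + 2^2 = 10
N_2 = 2 + 10^2 + 10^2 = 202

202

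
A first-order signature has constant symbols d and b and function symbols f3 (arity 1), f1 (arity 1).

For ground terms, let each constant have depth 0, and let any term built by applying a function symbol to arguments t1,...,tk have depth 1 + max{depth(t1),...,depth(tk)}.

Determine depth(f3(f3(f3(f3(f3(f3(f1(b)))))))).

7

depth(f1(b)) = 1 + depth(b) = 1 + 0 = 1
depth(f3(f1(b))) = 1 + depth(f1(b)) = 1 + 1 = 2
depth(f3(f3(f1(b)))) = 1 + depth(f3(f1(b))) = 1 + 2 = 3
depth(f3(f3(f3(f1(b))))) = 1 + depth(f3(f3(f1(b)))) = 1 + 3 = 4
depth(f3(f3(f3(f3(f1(b)))))) = 1 + depth(f3(f3(f3(f1(b))))) = 1 + 4 = 5
depth(f3(f3(f3(f3(f3(f1(b))))))) = 1 + depth(f3(f3(f3(f3(f1(b)))))) = 1 + 5 = 6
depth(f3(f3(f3(f3(f3(f3(f1(b)))))))) = 1 + depth(f3(f3(f3(f3(f3(f1(b))))))) = 1 + 6 = 7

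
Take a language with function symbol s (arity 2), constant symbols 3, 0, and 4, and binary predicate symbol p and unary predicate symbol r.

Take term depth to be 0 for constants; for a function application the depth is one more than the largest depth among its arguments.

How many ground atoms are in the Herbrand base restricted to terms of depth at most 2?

21756

First count ground terms of depth ≤ 2.
Let N_k count ground terms of depth at most k. Each non-constant term of depth ≤ k is some function symbol applied to depth-≤(k−1) arguments, giving N_k = 3 + N_{k-1}^2.
N_0 = 3
N_1 = 3 + 3^2 = 12
N_2 = 3 + 12^2 = 147
So |H| = 147.
For each predicate symbol, the number of ground atoms is |H| raised to its arity; summing:
  p: 147^2 = 21609;  r: 147
Total ground atoms: 21609 + 147 = 21756.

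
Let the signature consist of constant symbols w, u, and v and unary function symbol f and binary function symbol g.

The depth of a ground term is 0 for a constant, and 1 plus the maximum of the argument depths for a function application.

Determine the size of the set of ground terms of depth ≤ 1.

If N_k denotes the number of depth-≤k ground terms, the 3 constants give N_0 = 3, and each function symbol of arity r contributes N_{k-1}^r new terms at level k: N_k = 3 + N_{k-1} + N_{k-1}^2.
N_0 = 3
N_1 = 3 + 3 + 3^2 = 15

15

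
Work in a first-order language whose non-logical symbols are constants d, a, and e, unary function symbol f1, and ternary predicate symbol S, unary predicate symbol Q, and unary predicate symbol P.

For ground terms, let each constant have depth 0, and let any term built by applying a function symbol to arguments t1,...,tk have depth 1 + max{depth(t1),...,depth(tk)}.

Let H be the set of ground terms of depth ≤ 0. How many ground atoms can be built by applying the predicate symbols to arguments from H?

33

First count ground terms of depth ≤ 0.
Write N_k for the number of ground terms of depth ≤ k. A term of depth ≤ k is either a constant or a function symbol applied to arguments of depth ≤ k−1, so N_k = 3 + N_{k-1}.
N_0 = 3
Explicitly: d, a, e.
So |H| = 3.
A ground atom is a predicate applied to a tuple of terms from H, so the count is the sum over predicates of |H|^arity:
  S: 3^3 = 27;  Q: 3;  P: 3
Total ground atoms: 27 + 3 + 3 = 33.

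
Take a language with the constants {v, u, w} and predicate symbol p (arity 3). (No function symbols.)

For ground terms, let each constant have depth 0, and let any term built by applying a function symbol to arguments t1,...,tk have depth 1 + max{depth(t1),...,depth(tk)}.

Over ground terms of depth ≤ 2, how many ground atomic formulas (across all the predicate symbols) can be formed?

First count ground terms of depth ≤ 2.
With no function symbols every ground term is a constant, so there are exactly 3 ground terms at every depth bound.
N_0 = 3
N_1 = 3
N_2 = 3
So |H| = 3.
For each predicate symbol, the number of ground atoms is |H| raised to its arity; summing:
  p: 3^3 = 27
Total ground atoms: 27.

27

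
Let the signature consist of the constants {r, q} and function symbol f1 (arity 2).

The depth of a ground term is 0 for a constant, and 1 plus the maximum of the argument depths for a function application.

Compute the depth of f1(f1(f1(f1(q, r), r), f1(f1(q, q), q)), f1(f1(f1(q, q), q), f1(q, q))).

depth(f1(q, r)) = 1 + max(0, 0) = 1
depth(f1(f1(q, r), r)) = 1 + max(1, 0) = 2
depth(f1(q, q)) = 1 + max(0, 0) = 1
depth(f1(f1(q, q), q)) = 1 + max(1, 0) = 2
depth(f1(f1(f1(q, r), r), f1(f1(q, q), q))) = 1 + max(2, 2) = 3
depth(f1(f1(f1(q, q), q), f1(q, q))) = 1 + max(2, 1) = 3
depth(f1(f1(f1(f1(q, r), r), f1(f1(q, q), q)), f1(f1(f1(q, q), q), f1(q, q)))) = 1 + max(3, 3) = 4

4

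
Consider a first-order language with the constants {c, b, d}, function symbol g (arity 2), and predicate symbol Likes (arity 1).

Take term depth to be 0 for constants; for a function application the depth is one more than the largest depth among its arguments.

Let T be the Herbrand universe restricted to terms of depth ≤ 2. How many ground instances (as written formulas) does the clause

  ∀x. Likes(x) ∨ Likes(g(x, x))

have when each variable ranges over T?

Ground terms of depth ≤ 2:
  Write N_k for the number of ground terms of depth ≤ k. A term of depth ≤ k is either a constant or a function symbol applied to arguments of depth ≤ k−1, so N_k = 3 + N_{k-1}^2.
  N_0 = 3
  N_1 = 3 + 3^2 = 12
  N_2 = 3 + 12^2 = 147
So there are 147 ground terms available for substitution.
The variable x ranges independently over the available ground terms, and distinct assignments produce distinct instances.
Number of ground instances = 147.

147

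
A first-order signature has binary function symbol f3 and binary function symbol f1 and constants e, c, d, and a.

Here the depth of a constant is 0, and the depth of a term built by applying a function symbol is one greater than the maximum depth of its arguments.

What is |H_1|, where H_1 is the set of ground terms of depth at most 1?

Let N_k = |{terms of depth ≤ k}|. Then N_0 = 4 and N_k = 4 + N_{k-1}^2 + N_{k-1}^2 for k ≥ 1 (one summand per function symbol, arity giving the exponent).
N_0 = 4
N_1 = 4 + 4^2 + 4^2 = 36

36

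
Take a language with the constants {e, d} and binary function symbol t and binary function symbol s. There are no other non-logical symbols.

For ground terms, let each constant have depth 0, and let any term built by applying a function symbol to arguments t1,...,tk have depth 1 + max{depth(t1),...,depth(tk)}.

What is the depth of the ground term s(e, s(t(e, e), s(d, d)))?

3

depth(t(e, e)) = 1 + max(0, 0) = 1
depth(s(d, d)) = 1 + max(0, 0) = 1
depth(s(t(e, e), s(d, d))) = 1 + max(1, 1) = 2
depth(s(e, s(t(e, e), s(d, d)))) = 1 + max(0, 2) = 3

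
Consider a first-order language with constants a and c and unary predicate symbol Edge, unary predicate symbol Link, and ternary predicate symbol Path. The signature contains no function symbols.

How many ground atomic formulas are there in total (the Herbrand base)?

12

With no function symbols, the Herbrand universe is just the 2 constants.
Ground atoms per predicate: Edge: 2, Link: 2, Path: 2^3 = 8.
Herbrand base size = 2 + 2 + 8 = 12.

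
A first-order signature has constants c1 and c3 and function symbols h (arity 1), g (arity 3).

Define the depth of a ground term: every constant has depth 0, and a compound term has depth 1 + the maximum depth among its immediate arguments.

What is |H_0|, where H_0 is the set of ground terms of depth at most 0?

2

Let N_k = |{terms of depth ≤ k}|. Then N_0 = 2 and N_k = 2 + N_{k-1} + N_{k-1}^3 for k ≥ 1 (one summand per function symbol, arity giving the exponent).
N_0 = 2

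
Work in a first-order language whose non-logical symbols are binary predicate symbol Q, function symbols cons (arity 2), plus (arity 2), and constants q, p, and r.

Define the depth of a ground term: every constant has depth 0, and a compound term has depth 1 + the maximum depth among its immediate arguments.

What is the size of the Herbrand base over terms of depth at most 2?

First count ground terms of depth ≤ 2.
Let N_k count ground terms of depth at most k. Each non-constant term of depth ≤ k is some function symbol applied to depth-≤(k−1) arguments, giving N_k = 3 + N_{k-1}^2 + N_{k-1}^2.
N_0 = 3
N_1 = 3 + 3^2 + 3^2 = 21
N_2 = 3 + 21^2 + 21^2 = 885
So |H| = 885.
For each predicate symbol, the number of ground atoms is |H| raised to its arity; summing:
  Q: 885^2 = 783225
Total ground atoms: 783225.

783225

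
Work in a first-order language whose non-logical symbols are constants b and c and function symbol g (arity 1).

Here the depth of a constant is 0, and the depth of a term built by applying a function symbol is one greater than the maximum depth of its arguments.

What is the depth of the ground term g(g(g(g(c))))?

depth(g(c)) = 1 + depth(c) = 1 + 0 = 1
depth(g(g(c))) = 1 + depth(g(c)) = 1 + 1 = 2
depth(g(g(g(c)))) = 1 + depth(g(g(c))) = 1 + 2 = 3
depth(g(g(g(g(c))))) = 1 + depth(g(g(g(c)))) = 1 + 3 = 4

4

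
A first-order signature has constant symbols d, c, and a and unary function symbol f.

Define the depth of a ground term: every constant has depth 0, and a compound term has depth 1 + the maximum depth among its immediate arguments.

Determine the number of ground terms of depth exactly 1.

3

If N_k denotes the number of depth-≤k ground terms, the 3 constants give N_0 = 3, and each function symbol of arity r contributes N_{k-1}^r new terms at level k: N_k = 3 + N_{k-1}.
N_0 = 3
N_1 = 3 + 3 = 6
Terms of depth exactly 1: N_1 − N_0 = 6 − 3 = 3.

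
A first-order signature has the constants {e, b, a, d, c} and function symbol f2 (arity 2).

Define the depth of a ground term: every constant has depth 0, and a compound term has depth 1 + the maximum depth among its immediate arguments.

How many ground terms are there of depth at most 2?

If N_k denotes the number of depth-≤k ground terms, the 5 constants give N_0 = 5, and each function symbol of arity r contributes N_{k-1}^r new terms at level k: N_k = 5 + N_{k-1}^2.
N_0 = 5
N_1 = 5 + 5^2 = 30
N_2 = 5 + 30^2 = 905

905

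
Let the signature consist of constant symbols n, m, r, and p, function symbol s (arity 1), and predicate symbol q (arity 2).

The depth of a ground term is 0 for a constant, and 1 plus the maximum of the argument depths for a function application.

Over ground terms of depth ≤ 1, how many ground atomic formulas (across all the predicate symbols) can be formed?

First count ground terms of depth ≤ 1.
If N_k denotes the number of depth-≤k ground terms, the 4 constants give N_0 = 4, and each function symbol of arity r contributes N_{k-1}^r new terms at level k: N_k = 4 + N_{k-1}.
N_0 = 4
N_1 = 4 + 4 = 8
Explicitly: n, m, r, p, s(n), s(m), s(r), s(p).
So |H| = 8.
Each predicate of arity r yields |H|^r ground atoms (one per choice of an r-tuple from H):
  q: 8^2 = 64
Total ground atoms: 64.

64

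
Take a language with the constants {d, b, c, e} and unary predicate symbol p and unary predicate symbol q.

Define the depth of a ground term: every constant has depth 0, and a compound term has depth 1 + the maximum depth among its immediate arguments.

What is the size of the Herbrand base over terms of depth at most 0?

First count ground terms of depth ≤ 0.
With no function symbols every ground term is a constant, so there are exactly 4 ground terms at every depth bound.
N_0 = 4
Explicitly: d, b, c, e.
So |H| = 4.
Each predicate of arity r yields |H|^r ground atoms (one per choice of an r-tuple from H):
  p: 4;  q: 4
Total ground atoms: 4 + 4 = 8.

8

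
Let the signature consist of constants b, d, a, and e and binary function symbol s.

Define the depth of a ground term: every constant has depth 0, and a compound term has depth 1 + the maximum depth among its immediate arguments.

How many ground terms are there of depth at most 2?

404

Let N_k = |{terms of depth ≤ k}|. Then N_0 = 4 and N_k = 4 + N_{k-1}^2 for k ≥ 1 (one summand per function symbol, arity giving the exponent).
N_0 = 4
N_1 = 4 + 4^2 = 20
N_2 = 4 + 20^2 = 404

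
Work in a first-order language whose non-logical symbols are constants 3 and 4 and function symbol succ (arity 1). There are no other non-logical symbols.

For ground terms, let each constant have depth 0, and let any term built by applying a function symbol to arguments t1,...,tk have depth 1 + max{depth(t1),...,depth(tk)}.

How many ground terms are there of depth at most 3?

8

Count level by level. With function symbols succ/1, the terms of depth ≤ k are the 2 constants together with each function applied to depth-≤(k−1) tuples, so N_k = 2 + N_{k-1}.
N_0 = 2
N_1 = 2 + 2 = 4
N_2 = 2 + 4 = 6
N_3 = 2 + 6 = 8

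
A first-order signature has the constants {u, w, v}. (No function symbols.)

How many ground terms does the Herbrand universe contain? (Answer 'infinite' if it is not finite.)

3

There are no function symbols, so every ground term is one of the 3 constants.
The Herbrand universe is {u, w, v}, which is finite with 3 elements.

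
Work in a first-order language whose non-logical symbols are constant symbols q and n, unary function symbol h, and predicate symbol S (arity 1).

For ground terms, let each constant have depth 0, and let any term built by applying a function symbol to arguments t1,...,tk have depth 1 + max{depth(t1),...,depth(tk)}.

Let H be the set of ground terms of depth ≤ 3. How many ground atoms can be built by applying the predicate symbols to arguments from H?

First count ground terms of depth ≤ 3.
Count level by level. With function symbols h/1, the terms of depth ≤ k are the 2 constants together with each function applied to depth-≤(k−1) tuples, so N_k = 2 + N_{k-1}.
N_0 = 2
N_1 = 2 + 2 = 4
N_2 = 2 + 4 = 6
N_3 = 2 + 6 = 8
So |H| = 8.
For each predicate symbol, the number of ground atoms is |H| raised to its arity; summing:
  S: 8
Total ground atoms: 8.

8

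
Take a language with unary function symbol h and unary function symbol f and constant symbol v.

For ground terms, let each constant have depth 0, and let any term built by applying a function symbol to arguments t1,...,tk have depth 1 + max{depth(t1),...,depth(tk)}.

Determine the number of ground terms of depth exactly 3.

Count level by level. With function symbols h/1, f/1, the terms of depth ≤ k are the 1 constant together with each function applied to depth-≤(k−1) tuples, so N_k = 1 + N_{k-1} + N_{k-1}.
N_0 = 1
N_1 = 1 + 1 + 1 = 3
N_2 = 1 + 3 + 3 = 7
N_3 = 1 + 7 + 7 = 15
Terms of depth exactly 3: N_3 − N_2 = 15 − 7 = 8.

8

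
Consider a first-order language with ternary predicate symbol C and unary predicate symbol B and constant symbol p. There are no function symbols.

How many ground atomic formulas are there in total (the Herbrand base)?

2

With no function symbols, the Herbrand universe is just the 1 constant.
Ground atoms per predicate: C: 1^3 = 1, B: 1.
Herbrand base size = 1 + 1 = 2.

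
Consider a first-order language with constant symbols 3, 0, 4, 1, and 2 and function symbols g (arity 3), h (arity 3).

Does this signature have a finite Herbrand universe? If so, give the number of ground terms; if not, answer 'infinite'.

The signature has at least one function symbol (g, arity 3) and at least one constant (3).
Iterating g gives infinitely many distinct ground terms: 3, g(3, 3, 3), g(g(3, 3, 3), g(3, 3, 3), g(3, 3, 3)), ...
So the Herbrand universe is infinite.

infinite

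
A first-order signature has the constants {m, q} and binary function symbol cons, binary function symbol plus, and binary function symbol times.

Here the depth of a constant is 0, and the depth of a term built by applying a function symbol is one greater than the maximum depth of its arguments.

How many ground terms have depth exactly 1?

Write N_k for the number of ground terms of depth ≤ k. A term of depth ≤ k is either a constant or a function symbol applied to arguments of depth ≤ k−1, so N_k = 2 + N_{k-1}^2 + N_{k-1}^2 + N_{k-1}^2.
N_0 = 2
N_1 = 2 + 2^2 + 2^2 + 2^2 = 14
Terms of depth exactly 1: N_1 − N_0 = 14 − 2 = 12.

12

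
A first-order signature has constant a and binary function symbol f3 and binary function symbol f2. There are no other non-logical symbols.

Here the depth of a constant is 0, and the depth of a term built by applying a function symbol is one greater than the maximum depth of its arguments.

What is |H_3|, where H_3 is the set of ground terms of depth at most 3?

If N_k denotes the number of depth-≤k ground terms, the 1 constant gives N_0 = 1, and each function symbol of arity r contributes N_{k-1}^r new terms at level k: N_k = 1 + N_{k-1}^2 + N_{k-1}^2.
N_0 = 1
N_1 = 1 + 1^2 + 1^2 = 3
N_2 = 1 + 3^2 + 3^2 = 19
N_3 = 1 + 19^2 + 19^2 = 723

723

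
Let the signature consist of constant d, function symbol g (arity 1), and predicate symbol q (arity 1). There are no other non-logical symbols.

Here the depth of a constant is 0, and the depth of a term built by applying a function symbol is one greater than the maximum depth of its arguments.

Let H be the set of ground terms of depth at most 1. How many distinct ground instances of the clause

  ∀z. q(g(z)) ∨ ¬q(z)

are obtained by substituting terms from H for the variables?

2

Ground terms of depth ≤ 1:
  If N_k denotes the number of depth-≤k ground terms, the 1 constant gives N_0 = 1, and each function symbol of arity r contributes N_{k-1}^r new terms at level k: N_k = 1 + N_{k-1}.
  N_0 = 1
  N_1 = 1 + 1 = 2
So there are 2 ground terms available for substitution.
The body mentions the single quantified variable z; since ground terms form a free algebra, no two substitutions collapse to the same formula.
Number of ground instances = 2.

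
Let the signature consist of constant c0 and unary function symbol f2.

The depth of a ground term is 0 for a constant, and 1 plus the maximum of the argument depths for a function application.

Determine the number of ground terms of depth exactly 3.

Count level by level. With function symbols f2/1, the terms of depth ≤ k are the 1 constant together with each function applied to depth-≤(k−1) tuples, so N_k = 1 + N_{k-1}.
N_0 = 1
N_1 = 1 + 1 = 2
N_2 = 1 + 2 = 3
N_3 = 1 + 3 = 4
Terms of depth exactly 3: N_3 − N_2 = 4 − 3 = 1.

1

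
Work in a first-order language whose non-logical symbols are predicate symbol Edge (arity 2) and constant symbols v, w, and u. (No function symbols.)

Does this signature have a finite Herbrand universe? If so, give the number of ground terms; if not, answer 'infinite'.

3

There are no function symbols, so every ground term is one of the 3 constants.
The Herbrand universe is {v, w, u}, which is finite with 3 elements.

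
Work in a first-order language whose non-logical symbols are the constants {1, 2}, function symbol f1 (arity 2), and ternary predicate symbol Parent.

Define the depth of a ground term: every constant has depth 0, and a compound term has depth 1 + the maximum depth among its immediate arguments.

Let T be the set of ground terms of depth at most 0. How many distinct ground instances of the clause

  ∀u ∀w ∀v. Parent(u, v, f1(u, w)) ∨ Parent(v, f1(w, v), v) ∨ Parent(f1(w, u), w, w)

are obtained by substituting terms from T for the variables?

8

Ground terms of depth ≤ 0:
  If N_k denotes the number of depth-≤k ground terms, the 2 constants give N_0 = 2, and each function symbol of arity r contributes N_{k-1}^r new terms at level k: N_k = 2 + N_{k-1}^2.
  N_0 = 2
  Explicitly: 1, 2.
So there are 2 ground terms available for substitution.
The body mentions every one of the 3 quantified variables; since ground terms form a free algebra, no two substitutions collapse to the same formula.
Number of ground instances = 2^3 = 8.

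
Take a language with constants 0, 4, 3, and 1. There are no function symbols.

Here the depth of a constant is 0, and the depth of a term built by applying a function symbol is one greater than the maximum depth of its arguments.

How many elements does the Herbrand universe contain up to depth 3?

4

With no function symbols every ground term is a constant, so there are exactly 4 ground terms at every depth bound.
N_0 = 4
N_1 = 4
N_2 = 4
N_3 = 4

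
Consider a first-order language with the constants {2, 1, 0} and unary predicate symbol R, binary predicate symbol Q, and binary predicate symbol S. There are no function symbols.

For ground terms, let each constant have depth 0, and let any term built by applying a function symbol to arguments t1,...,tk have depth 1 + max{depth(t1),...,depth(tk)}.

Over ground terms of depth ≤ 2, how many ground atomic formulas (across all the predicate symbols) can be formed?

21

First count ground terms of depth ≤ 2.
With no function symbols every ground term is a constant, so there are exactly 3 ground terms at every depth bound.
N_0 = 3
N_1 = 3
N_2 = 3
So |H| = 3.
A ground atom is a predicate applied to a tuple of terms from H, so the count is the sum over predicates of |H|^arity:
  R: 3;  Q: 3^2 = 9;  S: 3^2 = 9
Total ground atoms: 3 + 9 + 9 = 21.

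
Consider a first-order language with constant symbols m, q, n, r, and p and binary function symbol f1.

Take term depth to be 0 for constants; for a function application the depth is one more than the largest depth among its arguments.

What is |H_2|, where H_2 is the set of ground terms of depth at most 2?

905

Let N_k count ground terms of depth at most k. Each non-constant term of depth ≤ k is some function symbol applied to depth-≤(k−1) arguments, giving N_k = 5 + N_{k-1}^2.
N_0 = 5
N_1 = 5 + 5^2 = 30
N_2 = 5 + 30^2 = 905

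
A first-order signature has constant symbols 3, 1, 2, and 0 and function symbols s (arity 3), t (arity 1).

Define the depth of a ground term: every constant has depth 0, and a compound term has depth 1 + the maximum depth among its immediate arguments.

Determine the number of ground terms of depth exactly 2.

373252

Let N_k = |{terms of depth ≤ k}|. Then N_0 = 4 and N_k = 4 + N_{k-1}^3 + N_{k-1} for k ≥ 1 (one summand per function symbol, arity giving the exponent).
N_0 = 4
N_1 = 4 + 4^3 + 4 = 72
N_2 = 4 + 72^3 + 72 = 373324
Terms of depth exactly 2: N_2 − N_1 = 373324 − 72 = 373252.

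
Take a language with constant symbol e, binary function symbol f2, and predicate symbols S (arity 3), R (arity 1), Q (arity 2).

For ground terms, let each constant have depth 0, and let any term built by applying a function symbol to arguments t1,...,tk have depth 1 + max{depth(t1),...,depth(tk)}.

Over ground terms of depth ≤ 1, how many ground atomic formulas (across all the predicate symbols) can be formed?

14

First count ground terms of depth ≤ 1.
Count level by level. With function symbols f2/2, the terms of depth ≤ k are the 1 constant together with each function applied to depth-≤(k−1) tuples, so N_k = 1 + N_{k-1}^2.
N_0 = 1
N_1 = 1 + 1^2 = 2
Explicitly: e, f2(e, e).
So |H| = 2.
Each predicate of arity r yields |H|^r ground atoms (one per choice of an r-tuple from H):
  S: 2^3 = 8;  R: 2;  Q: 2^2 = 4
Total ground atoms: 8 + 2 + 4 = 14.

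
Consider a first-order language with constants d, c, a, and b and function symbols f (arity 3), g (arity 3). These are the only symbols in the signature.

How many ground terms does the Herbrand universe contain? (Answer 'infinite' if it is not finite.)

infinite

The signature has at least one function symbol (f, arity 3) and at least one constant (d).
Iterating f gives infinitely many distinct ground terms: d, f(d, d, d), f(f(d, d, d), f(d, d, d), f(d, d, d)), ...
So the Herbrand universe is infinite.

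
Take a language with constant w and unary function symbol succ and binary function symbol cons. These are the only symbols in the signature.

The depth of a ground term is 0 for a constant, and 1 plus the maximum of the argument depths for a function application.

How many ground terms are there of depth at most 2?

13

If N_k denotes the number of depth-≤k ground terms, the 1 constant gives N_0 = 1, and each function symbol of arity r contributes N_{k-1}^r new terms at level k: N_k = 1 + N_{k-1} + N_{k-1}^2.
N_0 = 1
N_1 = 1 + 1 + 1^2 = 3
N_2 = 1 + 3 + 3^2 = 13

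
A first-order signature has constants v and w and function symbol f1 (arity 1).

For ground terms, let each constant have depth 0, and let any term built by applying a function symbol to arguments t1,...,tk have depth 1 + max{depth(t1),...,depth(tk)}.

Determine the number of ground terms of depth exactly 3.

Count level by level. With function symbols f1/1, the terms of depth ≤ k are the 2 constants together with each function applied to depth-≤(k−1) tuples, so N_k = 2 + N_{k-1}.
N_0 = 2
N_1 = 2 + 2 = 4
N_2 = 2 + 4 = 6
N_3 = 2 + 6 = 8
Terms of depth exactly 3: N_3 − N_2 = 8 − 6 = 2.

2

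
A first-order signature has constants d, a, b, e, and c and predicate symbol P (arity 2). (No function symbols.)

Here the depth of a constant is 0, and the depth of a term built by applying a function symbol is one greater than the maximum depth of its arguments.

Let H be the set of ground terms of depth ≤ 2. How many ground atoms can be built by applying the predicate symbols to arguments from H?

25

First count ground terms of depth ≤ 2.
With no function symbols every ground term is a constant, so there are exactly 5 ground terms at every depth bound.
N_0 = 5
N_1 = 5
N_2 = 5
So |H| = 5.
Each predicate of arity r yields |H|^r ground atoms (one per choice of an r-tuple from H):
  P: 5^2 = 25
Total ground atoms: 25.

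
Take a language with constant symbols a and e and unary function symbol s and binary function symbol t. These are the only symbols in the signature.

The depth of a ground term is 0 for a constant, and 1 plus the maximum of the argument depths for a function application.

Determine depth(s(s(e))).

2

depth(s(e)) = 1 + depth(e) = 1 + 0 = 1
depth(s(s(e))) = 1 + depth(s(e)) = 1 + 1 = 2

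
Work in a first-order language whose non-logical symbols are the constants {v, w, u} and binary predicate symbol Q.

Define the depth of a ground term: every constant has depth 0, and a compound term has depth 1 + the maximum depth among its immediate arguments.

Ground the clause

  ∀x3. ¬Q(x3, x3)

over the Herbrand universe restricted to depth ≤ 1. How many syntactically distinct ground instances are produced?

3

Ground terms of depth ≤ 1:
  With no function symbols every ground term is a constant, so there are exactly 3 ground terms at every depth bound.
  N_0 = 3
  N_1 = 3
  Explicitly: v, w, u.
So there are 3 ground terms available for substitution.
The clause has 1 distinct variable (x3), which appears in the body. In the free term algebra distinct substitutions yield syntactically distinct ground instances.
Number of ground instances = 3.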